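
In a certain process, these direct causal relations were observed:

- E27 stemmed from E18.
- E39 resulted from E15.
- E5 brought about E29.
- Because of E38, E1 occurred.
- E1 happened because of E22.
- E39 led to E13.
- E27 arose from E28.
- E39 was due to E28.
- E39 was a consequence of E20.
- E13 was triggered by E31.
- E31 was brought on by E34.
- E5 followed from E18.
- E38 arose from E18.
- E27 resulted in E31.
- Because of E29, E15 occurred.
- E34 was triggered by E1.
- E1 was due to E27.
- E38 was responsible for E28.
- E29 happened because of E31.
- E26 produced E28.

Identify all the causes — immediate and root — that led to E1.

Immediate causes of E1: E38, E22, E27.
Further upstream: E26, E18, E28.

E18, E22, E26, E27, E28, E38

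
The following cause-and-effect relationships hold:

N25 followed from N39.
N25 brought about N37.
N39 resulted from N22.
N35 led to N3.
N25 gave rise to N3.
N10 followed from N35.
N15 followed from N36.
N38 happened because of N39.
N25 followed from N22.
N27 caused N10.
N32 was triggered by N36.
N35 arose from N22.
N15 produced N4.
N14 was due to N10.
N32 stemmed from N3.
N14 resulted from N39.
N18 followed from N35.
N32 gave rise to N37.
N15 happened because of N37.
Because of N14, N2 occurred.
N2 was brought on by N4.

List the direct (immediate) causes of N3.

Upstream contributors include N22, N39, but only N25, N35 feed directly into N3.

N25, N35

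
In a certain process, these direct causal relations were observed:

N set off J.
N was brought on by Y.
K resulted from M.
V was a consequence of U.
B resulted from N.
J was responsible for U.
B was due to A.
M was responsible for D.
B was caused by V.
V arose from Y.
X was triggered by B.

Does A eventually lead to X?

There is a causal chain: A → B → X.

Yes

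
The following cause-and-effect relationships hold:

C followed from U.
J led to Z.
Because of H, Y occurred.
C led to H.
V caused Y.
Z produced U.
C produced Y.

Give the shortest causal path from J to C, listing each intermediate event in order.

J → Z
Z → U
U → C
Length: 3 steps.

J → Z → U → C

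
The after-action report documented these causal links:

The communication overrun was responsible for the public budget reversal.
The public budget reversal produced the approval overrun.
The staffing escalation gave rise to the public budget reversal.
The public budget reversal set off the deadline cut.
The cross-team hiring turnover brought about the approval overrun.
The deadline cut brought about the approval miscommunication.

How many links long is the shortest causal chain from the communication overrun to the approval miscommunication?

Shortest chain: the communication overrun → the public budget reversal → the deadline cut → the approval miscommunication.

3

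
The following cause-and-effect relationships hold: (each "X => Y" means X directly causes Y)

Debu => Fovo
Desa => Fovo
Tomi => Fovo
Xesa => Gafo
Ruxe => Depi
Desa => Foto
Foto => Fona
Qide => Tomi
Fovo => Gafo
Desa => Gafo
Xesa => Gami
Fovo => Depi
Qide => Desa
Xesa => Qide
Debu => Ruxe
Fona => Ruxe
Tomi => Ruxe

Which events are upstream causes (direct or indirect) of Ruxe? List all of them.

Immediate causes of Ruxe: Fona, Debu, Tomi.
Further upstream: Xesa, Qide, Desa, Foto.

Debu, Desa, Fona, Foto, Qide, Tomi, Xesa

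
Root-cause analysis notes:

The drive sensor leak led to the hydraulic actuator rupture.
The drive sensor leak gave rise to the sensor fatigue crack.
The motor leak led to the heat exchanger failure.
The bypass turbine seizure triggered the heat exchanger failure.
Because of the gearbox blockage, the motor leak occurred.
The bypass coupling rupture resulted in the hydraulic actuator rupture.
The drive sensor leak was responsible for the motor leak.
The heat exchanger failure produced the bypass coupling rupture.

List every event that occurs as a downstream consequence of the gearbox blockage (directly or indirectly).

the bypass coupling rupture, the heat exchanger failure, the hydraulic actuator rupture, the motor leak

Direct effects: the motor leak.
2 steps out: the heat exchanger failure.
3 steps out: the bypass coupling rupture.
4 steps out: the hydraulic actuator rupture.
Not reachable from it: the drive sensor leak, the bypass turbine seizure, the sensor fatigue crack.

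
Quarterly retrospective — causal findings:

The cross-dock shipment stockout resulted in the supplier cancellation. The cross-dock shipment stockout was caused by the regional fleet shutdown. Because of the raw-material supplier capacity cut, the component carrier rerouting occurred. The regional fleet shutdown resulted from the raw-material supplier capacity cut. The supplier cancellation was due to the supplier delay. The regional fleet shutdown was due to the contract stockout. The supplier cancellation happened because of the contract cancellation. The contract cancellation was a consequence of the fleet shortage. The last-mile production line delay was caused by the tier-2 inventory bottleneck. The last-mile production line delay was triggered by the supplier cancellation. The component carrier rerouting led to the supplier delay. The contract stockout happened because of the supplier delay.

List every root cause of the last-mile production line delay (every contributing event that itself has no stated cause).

the fleet shortage, the raw-material supplier capacity cut, the tier-2 inventory bottleneck

Tracing upstream from the last-mile production line delay: the last-mile production line delay ← the supplier cancellation ← the supplier delay ← the component carrier rerouting ← the raw-material supplier capacity cut.
A separate upstream branch: the last-mile production line delay ← the supplier cancellation ← the contract cancellation ← the fleet shortage.
A separate upstream branch: the last-mile production line delay ← the tier-2 inventory bottleneck.
Each of those chain origins has no stated cause.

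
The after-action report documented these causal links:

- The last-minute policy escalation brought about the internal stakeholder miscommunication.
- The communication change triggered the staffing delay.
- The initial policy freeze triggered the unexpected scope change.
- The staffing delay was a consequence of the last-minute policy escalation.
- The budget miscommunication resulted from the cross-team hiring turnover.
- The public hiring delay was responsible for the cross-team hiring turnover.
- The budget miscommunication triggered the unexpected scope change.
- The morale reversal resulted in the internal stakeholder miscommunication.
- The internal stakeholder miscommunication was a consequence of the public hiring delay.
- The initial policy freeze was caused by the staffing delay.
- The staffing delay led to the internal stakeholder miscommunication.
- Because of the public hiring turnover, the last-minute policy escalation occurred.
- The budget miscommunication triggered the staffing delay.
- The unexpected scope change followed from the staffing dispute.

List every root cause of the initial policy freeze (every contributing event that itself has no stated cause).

the communication change, the public hiring delay, the public hiring turnover

Tracing upstream from the initial policy freeze: the initial policy freeze ← the staffing delay ← the last-minute policy escalation ← the public hiring turnover.
A separate upstream branch: the initial policy freeze ← the staffing delay ← the communication change.
A separate upstream branch: the initial policy freeze ← the staffing delay ← the budget miscommunication ← the cross-team hiring turnover ← the public hiring delay.
Each of those chain origins has no stated cause.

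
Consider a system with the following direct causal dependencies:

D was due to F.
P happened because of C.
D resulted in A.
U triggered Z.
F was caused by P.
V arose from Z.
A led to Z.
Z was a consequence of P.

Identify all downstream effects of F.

Direct effects: D.
2 steps out: A.
3 steps out: Z.
4 steps out: V.
Not reachable from it: C, P, U.

A, D, V, Z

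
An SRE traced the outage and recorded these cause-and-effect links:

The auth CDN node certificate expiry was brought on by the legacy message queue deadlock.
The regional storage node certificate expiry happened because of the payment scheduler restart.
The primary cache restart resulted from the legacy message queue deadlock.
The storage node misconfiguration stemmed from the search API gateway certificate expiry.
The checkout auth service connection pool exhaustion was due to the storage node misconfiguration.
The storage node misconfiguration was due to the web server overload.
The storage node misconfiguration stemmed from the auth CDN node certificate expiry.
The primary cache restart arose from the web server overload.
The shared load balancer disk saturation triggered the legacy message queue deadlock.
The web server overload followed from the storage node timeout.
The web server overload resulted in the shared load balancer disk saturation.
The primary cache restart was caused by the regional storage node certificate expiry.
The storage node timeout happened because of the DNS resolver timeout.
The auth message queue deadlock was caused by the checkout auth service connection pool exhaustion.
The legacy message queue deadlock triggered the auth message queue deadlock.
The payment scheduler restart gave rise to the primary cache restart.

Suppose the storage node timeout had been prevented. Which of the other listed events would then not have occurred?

the auth CDN node certificate expiry, the legacy message queue deadlock, the shared load balancer disk saturation, the web server overload

Downstream of the storage node timeout: the web server overload, the shared load balancer disk saturation, the legacy message queue deadlock, the auth CDN node certificate expiry, the storage node misconfiguration, the primary cache restart, the checkout auth service connection pool exhaustion, the auth message queue deadlock.
Of those, still caused via another path: the storage node misconfiguration, the primary cache restart, the checkout auth service connection pool exhaustion, the auth message queue deadlock.
The remainder have no surviving cause.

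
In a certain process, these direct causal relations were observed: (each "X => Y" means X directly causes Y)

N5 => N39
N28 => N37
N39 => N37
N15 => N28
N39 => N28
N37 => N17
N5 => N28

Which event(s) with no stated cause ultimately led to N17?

N15, N5

Tracing upstream from N17: N17 ← N37 ← N39 ← N5.
A separate upstream branch: N17 ← N37 ← N28 ← N15.
Each of those chain origins has no stated cause.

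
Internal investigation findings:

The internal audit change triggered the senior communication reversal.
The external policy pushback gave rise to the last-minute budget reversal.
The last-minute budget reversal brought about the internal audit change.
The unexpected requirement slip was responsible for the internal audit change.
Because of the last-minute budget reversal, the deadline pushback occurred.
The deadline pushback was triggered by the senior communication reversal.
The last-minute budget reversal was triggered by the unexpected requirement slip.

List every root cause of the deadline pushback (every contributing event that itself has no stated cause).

the external policy pushback, the unexpected requirement slip

Tracing upstream from the deadline pushback: the deadline pushback ← the last-minute budget reversal ← the unexpected requirement slip.
A separate upstream branch: the deadline pushback ← the last-minute budget reversal ← the external policy pushback.
Each of those chain origins has no stated cause.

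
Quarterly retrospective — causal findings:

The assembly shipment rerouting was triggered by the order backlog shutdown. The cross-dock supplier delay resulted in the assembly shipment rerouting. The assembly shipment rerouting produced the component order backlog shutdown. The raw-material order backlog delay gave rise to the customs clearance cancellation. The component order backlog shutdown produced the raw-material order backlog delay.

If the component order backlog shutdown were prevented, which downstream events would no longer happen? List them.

the customs clearance cancellation, the raw-material order backlog delay

Downstream of the component order backlog shutdown: the raw-material order backlog delay, the customs clearance cancellation.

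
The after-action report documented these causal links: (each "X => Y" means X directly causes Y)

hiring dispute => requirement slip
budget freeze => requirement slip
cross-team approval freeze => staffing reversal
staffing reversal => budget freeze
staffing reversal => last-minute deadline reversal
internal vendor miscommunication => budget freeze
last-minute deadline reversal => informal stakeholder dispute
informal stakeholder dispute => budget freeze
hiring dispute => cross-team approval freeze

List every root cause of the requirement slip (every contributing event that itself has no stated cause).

Tracing upstream from the requirement slip: the requirement slip ← the hiring dispute.
A separate upstream branch: the requirement slip ← the budget freeze ← the internal vendor miscommunication.
Each of those chain origins has no stated cause.

the hiring dispute, the internal vendor miscommunication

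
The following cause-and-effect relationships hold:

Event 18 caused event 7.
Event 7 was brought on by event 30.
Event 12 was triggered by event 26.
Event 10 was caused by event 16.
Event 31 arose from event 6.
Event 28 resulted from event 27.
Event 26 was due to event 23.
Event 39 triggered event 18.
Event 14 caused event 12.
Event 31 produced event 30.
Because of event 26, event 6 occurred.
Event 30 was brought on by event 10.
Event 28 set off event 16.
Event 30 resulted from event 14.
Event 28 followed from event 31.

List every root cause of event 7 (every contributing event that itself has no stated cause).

Tracing upstream from event 7: event 7 ← event 30 ← event 10 ← event 16 ← event 28 ← event 27.
A separate upstream branch: event 7 ← event 30 ← event 31 ← event 6 ← event 26 ← event 23.
A separate upstream branch: event 7 ← event 18 ← event 39.
A separate upstream branch: event 7 ← event 30 ← event 14.
Each of those chain origins has no stated cause.

event 14, event 23, event 27, event 39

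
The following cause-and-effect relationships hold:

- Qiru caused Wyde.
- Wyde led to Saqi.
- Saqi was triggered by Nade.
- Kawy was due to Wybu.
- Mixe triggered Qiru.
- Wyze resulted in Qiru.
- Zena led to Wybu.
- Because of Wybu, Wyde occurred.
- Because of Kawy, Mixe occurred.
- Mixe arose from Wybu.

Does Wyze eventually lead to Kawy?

No

Wyze leads to Qiru, Wyde, Saqi; Kawy is not among them.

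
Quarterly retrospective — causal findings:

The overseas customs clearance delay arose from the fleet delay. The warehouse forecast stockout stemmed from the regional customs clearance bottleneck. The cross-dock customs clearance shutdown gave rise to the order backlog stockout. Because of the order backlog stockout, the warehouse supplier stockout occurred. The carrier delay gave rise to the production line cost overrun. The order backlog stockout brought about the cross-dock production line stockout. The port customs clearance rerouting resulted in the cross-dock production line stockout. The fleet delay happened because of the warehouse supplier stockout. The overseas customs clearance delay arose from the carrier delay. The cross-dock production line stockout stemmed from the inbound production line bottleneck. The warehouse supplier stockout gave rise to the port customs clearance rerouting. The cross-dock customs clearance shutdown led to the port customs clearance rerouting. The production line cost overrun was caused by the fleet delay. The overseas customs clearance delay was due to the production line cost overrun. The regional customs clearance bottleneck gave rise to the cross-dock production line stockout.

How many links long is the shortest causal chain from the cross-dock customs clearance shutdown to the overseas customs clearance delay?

4

Shortest chain: the cross-dock customs clearance shutdown → the order backlog stockout → the warehouse supplier stockout → the fleet delay → the overseas customs clearance delay.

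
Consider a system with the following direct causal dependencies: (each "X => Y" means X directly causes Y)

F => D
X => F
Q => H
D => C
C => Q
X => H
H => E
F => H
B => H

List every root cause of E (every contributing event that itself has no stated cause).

Tracing upstream from E: E ← H ← X.
A separate upstream branch: E ← H ← B.
Each of those chain origins has no stated cause.

B, X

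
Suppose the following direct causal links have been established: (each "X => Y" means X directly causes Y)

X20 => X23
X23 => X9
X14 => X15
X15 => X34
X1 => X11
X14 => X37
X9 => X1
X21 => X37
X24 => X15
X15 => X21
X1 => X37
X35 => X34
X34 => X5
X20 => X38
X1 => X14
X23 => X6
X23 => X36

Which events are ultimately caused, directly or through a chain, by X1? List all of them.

X11, X14, X15, X21, X34, X37, X5

Direct effects: X14, X11, X37.
2 steps out: X15.
3 steps out: X21, X34.
4 steps out: X5.
Not reachable from it: X20, X23, X36, X9, X24, X38, X35, X6.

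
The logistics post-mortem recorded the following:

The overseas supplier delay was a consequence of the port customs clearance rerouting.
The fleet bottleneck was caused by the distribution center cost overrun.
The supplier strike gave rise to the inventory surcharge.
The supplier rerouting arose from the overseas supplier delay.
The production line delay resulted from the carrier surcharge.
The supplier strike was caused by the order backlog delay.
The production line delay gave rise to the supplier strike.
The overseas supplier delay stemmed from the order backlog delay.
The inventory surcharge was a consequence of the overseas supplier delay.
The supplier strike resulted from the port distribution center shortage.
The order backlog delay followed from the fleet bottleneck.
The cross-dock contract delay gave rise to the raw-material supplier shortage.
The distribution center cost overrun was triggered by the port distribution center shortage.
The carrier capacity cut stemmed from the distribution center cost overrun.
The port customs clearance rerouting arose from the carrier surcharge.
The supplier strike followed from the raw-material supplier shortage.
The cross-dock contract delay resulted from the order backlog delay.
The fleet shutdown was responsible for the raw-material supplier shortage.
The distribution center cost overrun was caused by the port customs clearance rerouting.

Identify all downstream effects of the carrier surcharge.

Direct effects: the port customs clearance rerouting, the production line delay.
2 steps out: the distribution center cost overrun, the overseas supplier delay, the supplier strike.
3 steps out: the fleet bottleneck, the carrier capacity cut, the inventory surcharge, the supplier rerouting.
4 steps out: the order backlog delay.
5 steps out: the cross-dock contract delay.
6 steps out: the raw-material supplier shortage.
Not reachable from it: the port distribution center shortage, the fleet shutdown.

the carrier capacity cut, the cross-dock contract delay, the distribution center cost overrun, the fleet bottleneck, the inventory surcharge, the order backlog delay, the overseas supplier delay, the port customs clearance rerouting, the production line delay, the raw-material supplier shortage, the supplier rerouting, the supplier strike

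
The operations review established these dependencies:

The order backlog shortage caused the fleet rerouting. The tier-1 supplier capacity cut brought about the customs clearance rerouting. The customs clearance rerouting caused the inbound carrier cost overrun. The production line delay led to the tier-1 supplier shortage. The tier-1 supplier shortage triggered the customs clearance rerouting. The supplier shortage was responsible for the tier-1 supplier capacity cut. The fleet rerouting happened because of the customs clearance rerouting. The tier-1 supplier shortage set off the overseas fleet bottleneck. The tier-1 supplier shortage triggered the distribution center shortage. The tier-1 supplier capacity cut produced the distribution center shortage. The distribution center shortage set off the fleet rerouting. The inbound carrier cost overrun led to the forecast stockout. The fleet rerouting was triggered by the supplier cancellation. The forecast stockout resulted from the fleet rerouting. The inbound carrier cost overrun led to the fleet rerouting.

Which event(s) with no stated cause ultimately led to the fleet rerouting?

Tracing upstream from the fleet rerouting: the fleet rerouting ← the order backlog shortage.
A separate upstream branch: the fleet rerouting ← the customs clearance rerouting ← the tier-1 supplier shortage ← the production line delay.
A separate upstream branch: the fleet rerouting ← the customs clearance rerouting ← the tier-1 supplier capacity cut ← the supplier shortage.
A separate upstream branch: the fleet rerouting ← the supplier cancellation.
Each of those chain origins has no stated cause.

the order backlog shortage, the production line delay, the supplier cancellation, the supplier shortage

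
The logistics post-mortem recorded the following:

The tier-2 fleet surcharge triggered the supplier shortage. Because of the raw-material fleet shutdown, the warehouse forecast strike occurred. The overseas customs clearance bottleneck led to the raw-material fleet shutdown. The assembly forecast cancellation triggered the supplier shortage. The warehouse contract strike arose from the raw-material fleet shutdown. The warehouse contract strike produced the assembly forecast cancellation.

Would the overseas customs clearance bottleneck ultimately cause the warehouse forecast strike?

Yes

There is a causal chain: the overseas customs clearance bottleneck → the raw-material fleet shutdown → the warehouse forecast strike.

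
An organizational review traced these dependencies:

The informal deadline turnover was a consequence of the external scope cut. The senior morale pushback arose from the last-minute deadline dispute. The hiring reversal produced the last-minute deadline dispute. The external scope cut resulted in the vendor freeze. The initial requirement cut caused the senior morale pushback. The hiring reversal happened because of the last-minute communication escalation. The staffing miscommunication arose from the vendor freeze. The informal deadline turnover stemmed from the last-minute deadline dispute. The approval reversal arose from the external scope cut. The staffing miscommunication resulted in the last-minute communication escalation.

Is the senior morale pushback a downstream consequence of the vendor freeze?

Yes

There is a causal chain: the vendor freeze → the staffing miscommunication → the last-minute communication escalation → the hiring reversal → the last-minute deadline dispute → the senior morale pushback.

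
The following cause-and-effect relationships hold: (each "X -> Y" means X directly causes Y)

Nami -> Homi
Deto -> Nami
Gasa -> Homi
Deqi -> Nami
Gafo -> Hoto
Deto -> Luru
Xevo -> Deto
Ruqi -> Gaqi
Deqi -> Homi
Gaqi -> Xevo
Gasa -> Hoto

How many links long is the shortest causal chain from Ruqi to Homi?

5

Shortest chain: Ruqi → Gaqi → Xevo → Deto → Nami → Homi.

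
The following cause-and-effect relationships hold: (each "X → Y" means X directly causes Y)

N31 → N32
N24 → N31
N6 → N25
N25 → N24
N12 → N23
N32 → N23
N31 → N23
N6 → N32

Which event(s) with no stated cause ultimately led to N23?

Tracing upstream from N23: N23 ← N32 ← N6.
A separate upstream branch: N23 ← N12.
Each of those chain origins has no stated cause.

N12, N6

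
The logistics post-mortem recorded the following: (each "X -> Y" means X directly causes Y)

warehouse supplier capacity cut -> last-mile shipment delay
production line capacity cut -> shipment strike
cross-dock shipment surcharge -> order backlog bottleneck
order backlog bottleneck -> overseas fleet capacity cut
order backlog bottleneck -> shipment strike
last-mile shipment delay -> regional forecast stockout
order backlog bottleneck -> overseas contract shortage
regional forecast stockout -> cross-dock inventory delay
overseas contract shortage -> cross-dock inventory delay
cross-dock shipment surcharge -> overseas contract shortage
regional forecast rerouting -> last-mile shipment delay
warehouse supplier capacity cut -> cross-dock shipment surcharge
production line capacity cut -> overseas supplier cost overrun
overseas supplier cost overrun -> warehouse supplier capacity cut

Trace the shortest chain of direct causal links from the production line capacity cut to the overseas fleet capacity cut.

the production line capacity cut → the overseas supplier cost overrun
the overseas supplier cost overrun → the warehouse supplier capacity cut
the warehouse supplier capacity cut → the cross-dock shipment surcharge
the cross-dock shipment surcharge → the order backlog bottleneck
the order backlog bottleneck → the overseas fleet capacity cut
Length: 5 steps.

the production line capacity cut → the overseas supplier cost overrun → the warehouse supplier capacity cut → the cross-dock shipment surcharge → the order backlog bottleneck → the overseas fleet capacity cut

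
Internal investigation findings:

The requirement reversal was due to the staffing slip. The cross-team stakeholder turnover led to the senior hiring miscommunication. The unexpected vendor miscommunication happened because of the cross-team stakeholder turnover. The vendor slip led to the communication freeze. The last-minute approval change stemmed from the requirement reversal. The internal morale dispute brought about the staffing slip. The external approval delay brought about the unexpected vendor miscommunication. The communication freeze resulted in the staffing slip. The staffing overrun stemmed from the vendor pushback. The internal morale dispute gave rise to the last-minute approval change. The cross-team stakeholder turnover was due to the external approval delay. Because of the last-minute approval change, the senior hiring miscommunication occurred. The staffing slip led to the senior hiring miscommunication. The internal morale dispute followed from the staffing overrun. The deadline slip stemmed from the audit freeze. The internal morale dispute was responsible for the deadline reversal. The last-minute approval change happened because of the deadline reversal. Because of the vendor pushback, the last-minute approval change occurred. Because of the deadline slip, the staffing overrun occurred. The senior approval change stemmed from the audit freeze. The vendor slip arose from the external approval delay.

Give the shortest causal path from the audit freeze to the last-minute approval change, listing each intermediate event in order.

the audit freeze → the deadline slip → the staffing overrun → the internal morale dispute → the last-minute approval change

the audit freeze → the deadline slip
the deadline slip → the staffing overrun
the staffing overrun → the internal morale dispute
the internal morale dispute → the last-minute approval change
Length: 4 steps.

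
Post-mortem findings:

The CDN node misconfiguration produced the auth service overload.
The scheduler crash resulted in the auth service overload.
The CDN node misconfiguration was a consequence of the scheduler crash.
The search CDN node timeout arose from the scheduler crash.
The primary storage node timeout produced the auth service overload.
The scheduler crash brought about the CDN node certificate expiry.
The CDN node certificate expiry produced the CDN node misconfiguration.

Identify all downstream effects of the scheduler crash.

Direct effects: the search CDN node timeout, the CDN node certificate expiry, the CDN node misconfiguration, the auth service overload.
Not reachable from it: the primary storage node timeout.

the CDN node certificate expiry, the CDN node misconfiguration, the auth service overload, the search CDN node timeout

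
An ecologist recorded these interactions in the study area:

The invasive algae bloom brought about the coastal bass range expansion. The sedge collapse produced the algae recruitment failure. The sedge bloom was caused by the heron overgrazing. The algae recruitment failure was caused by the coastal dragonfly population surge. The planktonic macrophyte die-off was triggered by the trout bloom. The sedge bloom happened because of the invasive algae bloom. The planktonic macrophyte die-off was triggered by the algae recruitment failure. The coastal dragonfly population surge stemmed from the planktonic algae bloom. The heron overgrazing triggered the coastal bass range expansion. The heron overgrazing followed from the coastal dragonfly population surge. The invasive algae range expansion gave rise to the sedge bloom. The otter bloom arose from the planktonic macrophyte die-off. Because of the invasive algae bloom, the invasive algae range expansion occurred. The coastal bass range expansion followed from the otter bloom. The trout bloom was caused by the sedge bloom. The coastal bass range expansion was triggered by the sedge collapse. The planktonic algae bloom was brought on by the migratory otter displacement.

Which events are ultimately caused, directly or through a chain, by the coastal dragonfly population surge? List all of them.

Direct effects: the heron overgrazing, the algae recruitment failure.
2 steps out: the sedge bloom, the planktonic macrophyte die-off, the coastal bass range expansion.
3 steps out: the trout bloom, the otter bloom.
Not reachable from it: the migratory otter displacement, the planktonic algae bloom, the invasive algae bloom, the invasive algae range expansion, the sedge collapse.

the algae recruitment failure, the coastal bass range expansion, the heron overgrazing, the otter bloom, the planktonic macrophyte die-off, the sedge bloom, the trout bloom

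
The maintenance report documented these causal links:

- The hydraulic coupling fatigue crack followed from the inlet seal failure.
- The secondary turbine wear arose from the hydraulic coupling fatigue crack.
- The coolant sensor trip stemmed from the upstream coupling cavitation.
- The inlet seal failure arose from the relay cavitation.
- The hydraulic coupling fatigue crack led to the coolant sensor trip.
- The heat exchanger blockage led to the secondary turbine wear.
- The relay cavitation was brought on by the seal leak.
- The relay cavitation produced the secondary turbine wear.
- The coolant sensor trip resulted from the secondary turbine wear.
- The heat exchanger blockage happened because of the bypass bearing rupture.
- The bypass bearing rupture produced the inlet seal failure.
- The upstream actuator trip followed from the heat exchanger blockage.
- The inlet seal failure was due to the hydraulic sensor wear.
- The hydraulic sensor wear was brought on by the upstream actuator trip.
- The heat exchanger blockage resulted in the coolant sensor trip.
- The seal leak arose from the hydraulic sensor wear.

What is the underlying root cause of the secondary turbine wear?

the bypass bearing rupture

Tracing upstream from the secondary turbine wear: the secondary turbine wear ← the heat exchanger blockage ← the bypass bearing rupture.
The bypass bearing rupture has no stated cause, so it is the root.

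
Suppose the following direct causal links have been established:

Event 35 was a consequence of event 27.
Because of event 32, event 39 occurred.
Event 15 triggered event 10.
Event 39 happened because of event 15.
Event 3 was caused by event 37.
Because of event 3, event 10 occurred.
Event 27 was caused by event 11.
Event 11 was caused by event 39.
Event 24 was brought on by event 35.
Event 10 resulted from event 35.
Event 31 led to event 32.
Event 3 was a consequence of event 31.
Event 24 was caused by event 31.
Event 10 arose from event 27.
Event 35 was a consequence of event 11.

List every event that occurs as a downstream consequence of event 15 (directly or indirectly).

Direct effects: event 39, event 10.
2 steps out: event 11.
3 steps out: event 27, event 35.
4 steps out: event 24.
Not reachable from it: event 31, event 37, event 32, event 3.

event 10, event 11, event 24, event 27, event 35, event 39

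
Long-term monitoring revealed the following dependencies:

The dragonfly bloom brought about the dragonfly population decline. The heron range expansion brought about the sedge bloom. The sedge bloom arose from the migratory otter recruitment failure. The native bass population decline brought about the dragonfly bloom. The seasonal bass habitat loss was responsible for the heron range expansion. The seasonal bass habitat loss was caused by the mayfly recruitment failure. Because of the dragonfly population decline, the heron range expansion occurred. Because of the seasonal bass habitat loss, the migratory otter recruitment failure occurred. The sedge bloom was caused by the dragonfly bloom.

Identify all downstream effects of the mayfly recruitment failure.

Direct effects: the seasonal bass habitat loss.
2 steps out: the migratory otter recruitment failure, the heron range expansion.
3 steps out: the sedge bloom.
Not reachable from it: the native bass population decline, the dragonfly bloom, the dragonfly population decline.

the heron range expansion, the migratory otter recruitment failure, the seasonal bass habitat loss, the sedge bloom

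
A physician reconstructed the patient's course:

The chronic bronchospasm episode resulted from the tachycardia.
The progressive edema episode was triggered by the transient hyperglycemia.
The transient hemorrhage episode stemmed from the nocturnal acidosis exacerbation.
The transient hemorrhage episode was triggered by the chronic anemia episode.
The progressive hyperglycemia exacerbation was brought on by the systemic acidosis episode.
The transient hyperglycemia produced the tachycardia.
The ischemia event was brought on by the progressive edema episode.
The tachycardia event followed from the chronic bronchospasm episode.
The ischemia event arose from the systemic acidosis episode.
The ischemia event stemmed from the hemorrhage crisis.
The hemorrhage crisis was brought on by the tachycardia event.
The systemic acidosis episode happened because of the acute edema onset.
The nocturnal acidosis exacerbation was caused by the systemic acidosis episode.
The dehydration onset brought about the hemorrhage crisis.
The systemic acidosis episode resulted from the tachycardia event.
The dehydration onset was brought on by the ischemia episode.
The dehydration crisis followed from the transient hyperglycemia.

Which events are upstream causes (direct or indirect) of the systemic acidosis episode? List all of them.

Immediate causes of the systemic acidosis episode: the acute edema onset, the tachycardia event.
Further upstream: the transient hyperglycemia, the tachycardia, the chronic bronchospasm episode.

the acute edema onset, the chronic bronchospasm episode, the tachycardia, the tachycardia event, the transient hyperglycemia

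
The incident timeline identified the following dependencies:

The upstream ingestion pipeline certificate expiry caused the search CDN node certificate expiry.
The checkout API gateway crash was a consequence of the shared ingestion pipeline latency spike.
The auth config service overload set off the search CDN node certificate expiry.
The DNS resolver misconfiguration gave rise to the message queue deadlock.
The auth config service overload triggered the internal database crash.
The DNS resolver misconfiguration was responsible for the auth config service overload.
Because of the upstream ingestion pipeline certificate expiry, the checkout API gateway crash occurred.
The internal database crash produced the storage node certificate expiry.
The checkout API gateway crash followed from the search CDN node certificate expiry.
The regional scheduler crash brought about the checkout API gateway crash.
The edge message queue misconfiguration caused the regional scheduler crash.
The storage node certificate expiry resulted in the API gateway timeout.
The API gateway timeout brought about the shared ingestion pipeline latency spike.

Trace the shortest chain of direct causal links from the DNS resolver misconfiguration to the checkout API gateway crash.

the DNS resolver misconfiguration → the auth config service overload → the search CDN node certificate expiry → the checkout API gateway crash

the DNS resolver misconfiguration → the auth config service overload
the auth config service overload → the search CDN node certificate expiry
the search CDN node certificate expiry → the checkout API gateway crash
Length: 3 steps.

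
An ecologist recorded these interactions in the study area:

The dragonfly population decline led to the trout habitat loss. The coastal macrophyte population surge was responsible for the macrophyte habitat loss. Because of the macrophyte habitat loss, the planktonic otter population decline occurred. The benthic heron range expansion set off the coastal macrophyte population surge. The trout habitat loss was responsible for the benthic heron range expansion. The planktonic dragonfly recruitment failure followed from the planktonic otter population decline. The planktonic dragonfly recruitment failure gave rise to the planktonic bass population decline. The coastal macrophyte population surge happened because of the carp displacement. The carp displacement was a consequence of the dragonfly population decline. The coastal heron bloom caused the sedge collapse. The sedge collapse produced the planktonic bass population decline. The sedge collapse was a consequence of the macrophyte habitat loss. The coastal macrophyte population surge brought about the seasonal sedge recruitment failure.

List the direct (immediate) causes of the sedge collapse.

Upstream contributors include the dragonfly population decline, the trout habitat loss, the carp displacement, the benthic heron range expansion, the coastal macrophyte population surge, but only the coastal heron bloom, the macrophyte habitat loss feed directly into the sedge collapse.

the coastal heron bloom, the macrophyte habitat loss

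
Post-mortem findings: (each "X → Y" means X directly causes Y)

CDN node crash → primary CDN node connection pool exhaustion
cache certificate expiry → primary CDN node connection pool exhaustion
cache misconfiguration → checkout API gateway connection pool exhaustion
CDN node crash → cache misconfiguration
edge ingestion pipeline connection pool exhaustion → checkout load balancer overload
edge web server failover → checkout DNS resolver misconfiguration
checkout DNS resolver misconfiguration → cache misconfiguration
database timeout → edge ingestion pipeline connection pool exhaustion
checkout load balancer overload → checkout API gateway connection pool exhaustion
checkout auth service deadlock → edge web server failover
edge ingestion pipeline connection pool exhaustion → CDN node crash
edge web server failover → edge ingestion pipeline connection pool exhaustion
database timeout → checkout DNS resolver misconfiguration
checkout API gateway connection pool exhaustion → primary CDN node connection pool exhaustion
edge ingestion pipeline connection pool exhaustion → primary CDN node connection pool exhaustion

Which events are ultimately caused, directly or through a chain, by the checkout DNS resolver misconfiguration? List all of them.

the cache misconfiguration, the checkout API gateway connection pool exhaustion, the primary CDN node connection pool exhaustion

Direct effects: the cache misconfiguration.
2 steps out: the checkout API gateway connection pool exhaustion.
3 steps out: the primary CDN node connection pool exhaustion.
Not reachable from it: the database timeout, the checkout auth service deadlock, the edge web server failover, the edge ingestion pipeline connection pool exhaustion, the checkout load balancer overload, the cache certificate expiry, the CDN node crash.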